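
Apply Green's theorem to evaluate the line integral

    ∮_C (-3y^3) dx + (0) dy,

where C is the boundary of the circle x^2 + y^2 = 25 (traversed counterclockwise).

Green's theorem converts the closed line integral into a double integral over the enclosed region D:

    ∮_C P dx + Q dy = ∬_D (∂Q/∂x - ∂P/∂y) dA.

Here P = -3y^3, Q = 0, so

    ∂Q/∂x = 0,    ∂P/∂y = -9y^2,
    ∂Q/∂x - ∂P/∂y = 9y^2.

D is the region x^2 + y^2 ≤ 25. Evaluating the double integral:

In polar coordinates (x = r cos θ, y = r sin θ, dA = r dr dθ) the integrand becomes 9r^2sin(θ)^2, so

    ∬_D (9y^2) dA = ∫_0^{2π} ∫_0^{5} (9r^2sin(θ)^2) · r dr dθ.

Inner (r from 0 to 5): 5625sin(θ)^2/4.
Outer (θ from 0 to 2π): 5625π/4.

Therefore ∮_C P dx + Q dy = 5625π/4.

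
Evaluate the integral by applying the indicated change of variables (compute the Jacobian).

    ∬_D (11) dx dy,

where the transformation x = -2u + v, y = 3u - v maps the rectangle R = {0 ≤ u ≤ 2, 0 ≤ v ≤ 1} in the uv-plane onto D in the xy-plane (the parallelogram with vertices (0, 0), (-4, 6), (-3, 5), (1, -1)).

Compute the Jacobian determinant of (x, y) with respect to (u, v):

    ∂(x,y)/∂(u,v) = | -2  1 | = (-2)(-1) - (1)(3) = -1.
                   | 3  -1 |

Its absolute value is |J| = 1 (the area scaling factor).

Substituting x = -2u + v, y = 3u - v into the integrand,

    11 → 11,

so the integral becomes

    ∬_R (11) · |J| du dv = ∫_0^2 ∫_0^1 (11) dv du.

Inner (v): 11.
Outer (u): 22.

Therefore ∬_D (11) dx dy = 22.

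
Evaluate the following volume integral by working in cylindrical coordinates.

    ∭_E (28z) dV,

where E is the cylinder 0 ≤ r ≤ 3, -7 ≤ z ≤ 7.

In cylindrical coordinates, x = r cos(θ), y = r sin(θ), z = z, and dV = r dr dθ dz.

The integrand becomes 28z, so

    ∭_E (28z) dV = ∫_{0}^{2π} ∫_{0}^{3} ∫_{-7}^{7} (28z) · r dz dr dθ.

Inner (z): 0.
Middle (r from 0 to 3): 0.
Outer (θ): 0.

Therefore the triple integral equals 0.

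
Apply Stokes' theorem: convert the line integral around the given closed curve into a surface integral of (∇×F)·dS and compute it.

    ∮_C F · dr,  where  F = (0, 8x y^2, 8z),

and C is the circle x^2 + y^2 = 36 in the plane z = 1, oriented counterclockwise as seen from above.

Let S be the flat disk x^2 + y^2 ≤ 36 in the plane z = 1, with upward unit normal n̂ = ẑ. By Stokes' theorem,

    ∮_C F · dr = ∬_S (∇ × F) · n̂ dS = ∬_D (curl F)_z dA,

where D is the disk x^2 + y^2 ≤ 36.

Compute the curl of F = (0, 8x y^2, 8z):
    (∇ × F)_x = ∂F_z/∂y - ∂F_y/∂z = 0,
    (∇ × F)_y = ∂F_x/∂z - ∂F_z/∂x = 0,
    (∇ × F)_z = ∂F_y/∂x - ∂F_x/∂y = 8y^2.

On z = 1, (curl F)_z = 8y^2.

Convert to polar (x = r cos θ, y = r sin θ, dA = r dr dθ); the integrand becomes 8r^2sin(θ)^2, so

    ∬_D (curl F)_z dA = ∫_0^{2π} ∫_0^{6} (8r^2sin(θ)^2) · r dr dθ.

Inner (r from 0 to 6): 2592sin(θ)^2.
Outer (θ from 0 to 2π): 2592π.

Therefore ∮_C F · dr = 2592π.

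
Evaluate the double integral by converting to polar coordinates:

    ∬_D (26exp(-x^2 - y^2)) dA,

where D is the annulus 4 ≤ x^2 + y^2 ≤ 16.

The region D is 2 ≤ r ≤ 4, 0 ≤ θ ≤ 2π in polar coordinates, where x = r cos(θ), y = r sin(θ), and dA = r dr dθ.

Under the substitution, the integrand becomes 26exp(-r^2), so

    ∬_D (26exp(-x^2 - y^2)) dA = ∫_{0}^{2π} ∫_{2}^{4} (26exp(-r^2)) · r dr dθ.

Inner integral (in r): ∫_{2}^{4} (26exp(-r^2)) · r dr = -(13 - 13exp(12))exp(-16).

Outer integral (in θ): ∫_{0}^{2π} (-(13 - 13exp(12))exp(-16)) dθ = -26π (1 - exp(12))exp(-16).

Therefore ∬_D (26exp(-x^2 - y^2)) dA = -26π (1 - exp(12))exp(-16).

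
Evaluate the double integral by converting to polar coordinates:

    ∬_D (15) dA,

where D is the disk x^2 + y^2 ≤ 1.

The region D is 0 ≤ r ≤ 1, 0 ≤ θ ≤ 2π in polar coordinates, where x = r cos(θ), y = r sin(θ), and dA = r dr dθ.

Under the substitution, the integrand becomes 15, so

    ∬_D (15) dA = ∫_{0}^{2π} ∫_{0}^{1} (15) · r dr dθ.

Inner integral (in r): ∫_{0}^{1} (15) · r dr = 15/2.

Outer integral (in θ): ∫_{0}^{2π} (15/2) dθ = 15π.

Therefore ∬_D (15) dA = 15π.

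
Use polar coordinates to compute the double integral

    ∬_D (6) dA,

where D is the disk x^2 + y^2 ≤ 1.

The region D is 0 ≤ r ≤ 1, 0 ≤ θ ≤ 2π in polar coordinates, where x = r cos(θ), y = r sin(θ), and dA = r dr dθ.

Under the substitution, the integrand becomes 6, so

    ∬_D (6) dA = ∫_{0}^{2π} ∫_{0}^{1} (6) · r dr dθ.

Inner integral (in r): ∫_{0}^{1} (6) · r dr = 3.

Outer integral (in θ): ∫_{0}^{2π} (3) dθ = 6π.

Therefore ∬_D (6) dA = 6π.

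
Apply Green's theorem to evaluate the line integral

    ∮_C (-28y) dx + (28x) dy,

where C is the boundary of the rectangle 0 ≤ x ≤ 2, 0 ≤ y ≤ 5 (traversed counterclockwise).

Green's theorem converts the closed line integral into a double integral over the enclosed region D:

    ∮_C P dx + Q dy = ∬_D (∂Q/∂x - ∂P/∂y) dA.

Here P = -28y, Q = 28x, so

    ∂Q/∂x = 28,    ∂P/∂y = -28,
    ∂Q/∂x - ∂P/∂y = 56.

D is the region 0 ≤ x ≤ 2, 0 ≤ y ≤ 5. Evaluating the double integral:

    ∬_D (56) dA = ∫_0^{2} ∫_0^{5} (56) dy dx.

Inner (y from 0 to 5): 280.
Outer (x from 0 to 2): 560.

Therefore ∮_C P dx + Q dy = 560.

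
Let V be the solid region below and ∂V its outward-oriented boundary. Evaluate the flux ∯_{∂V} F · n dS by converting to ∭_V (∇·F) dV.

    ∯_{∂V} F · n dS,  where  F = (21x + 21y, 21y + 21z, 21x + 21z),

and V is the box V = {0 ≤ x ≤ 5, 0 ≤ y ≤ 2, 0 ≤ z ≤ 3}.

By the divergence theorem,

    ∯_{∂V} F · n dS = ∭_V (∇ · F) dV.

Compute the divergence:
    ∇ · F = ∂F_x/∂x + ∂F_y/∂y + ∂F_z/∂z = 21 + 21 + 21 = 63.

V is a rectangular box, so dV = dx dy dz with 0 ≤ x ≤ 5, 0 ≤ y ≤ 2, 0 ≤ z ≤ 3.

Integrate (63) over V as an iterated integral:

    ∭_V (∇·F) dV = ∫_0^{5} ∫_0^{2} ∫_0^{3} (63) dz dy dx.

Inner (z from 0 to 3): 189.
Middle (y from 0 to 2): 378.
Outer (x from 0 to 5): 1890.

Therefore ∯_{∂V} F · n dS = 1890.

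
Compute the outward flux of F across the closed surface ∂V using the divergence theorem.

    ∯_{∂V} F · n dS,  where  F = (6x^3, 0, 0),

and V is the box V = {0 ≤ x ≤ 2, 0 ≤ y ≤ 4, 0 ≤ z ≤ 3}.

By the divergence theorem,

    ∯_{∂V} F · n dS = ∭_V (∇ · F) dV.

Compute the divergence:
    ∇ · F = ∂F_x/∂x + ∂F_y/∂y + ∂F_z/∂z = 18x^2 + 0 + 0 = 18x^2.

V is a rectangular box, so dV = dx dy dz with 0 ≤ x ≤ 2, 0 ≤ y ≤ 4, 0 ≤ z ≤ 3.

Integrate (18x^2) over V as an iterated integral:

    ∭_V (∇·F) dV = ∫_0^{2} ∫_0^{4} ∫_0^{3} (18x^2) dz dy dx.

Inner (z from 0 to 3): 54x^2.
Middle (y from 0 to 4): 216x^2.
Outer (x from 0 to 2): 576.

Therefore ∯_{∂V} F · n dS = 576.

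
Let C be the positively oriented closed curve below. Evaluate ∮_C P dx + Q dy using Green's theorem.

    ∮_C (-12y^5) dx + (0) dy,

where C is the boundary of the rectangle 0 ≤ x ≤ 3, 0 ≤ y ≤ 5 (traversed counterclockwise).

Green's theorem converts the closed line integral into a double integral over the enclosed region D:

    ∮_C P dx + Q dy = ∬_D (∂Q/∂x - ∂P/∂y) dA.

Here P = -12y^5, Q = 0, so

    ∂Q/∂x = 0,    ∂P/∂y = -60y^4,
    ∂Q/∂x - ∂P/∂y = 60y^4.

D is the region 0 ≤ x ≤ 3, 0 ≤ y ≤ 5. Evaluating the double integral:

    ∬_D (60y^4) dA = ∫_0^{3} ∫_0^{5} (60y^4) dy dx.

Inner (y from 0 to 5): 37500.
Outer (x from 0 to 3): 112500.

Therefore ∮_C P dx + Q dy = 112500.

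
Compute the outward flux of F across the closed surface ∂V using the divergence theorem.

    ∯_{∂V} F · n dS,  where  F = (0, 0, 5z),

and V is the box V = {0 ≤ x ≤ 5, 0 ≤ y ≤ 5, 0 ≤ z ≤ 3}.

By the divergence theorem,

    ∯_{∂V} F · n dS = ∭_V (∇ · F) dV.

Compute the divergence:
    ∇ · F = ∂F_x/∂x + ∂F_y/∂y + ∂F_z/∂z = 0 + 0 + 5 = 5.

V is a rectangular box, so dV = dx dy dz with 0 ≤ x ≤ 5, 0 ≤ y ≤ 5, 0 ≤ z ≤ 3.

Integrate (5) over V as an iterated integral:

    ∭_V (∇·F) dV = ∫_0^{5} ∫_0^{5} ∫_0^{3} (5) dz dy dx.

Inner (z from 0 to 3): 15.
Middle (y from 0 to 5): 75.
Outer (x from 0 to 5): 375.

Therefore ∯_{∂V} F · n dS = 375.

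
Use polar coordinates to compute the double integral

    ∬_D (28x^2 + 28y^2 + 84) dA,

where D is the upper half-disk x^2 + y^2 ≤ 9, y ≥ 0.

The region D is 0 ≤ r ≤ 3, 0 ≤ θ ≤ π in polar coordinates, where x = r cos(θ), y = r sin(θ), and dA = r dr dθ.

Under the substitution, the integrand becomes 28r^2 + 84, so

    ∬_D (28x^2 + 28y^2 + 84) dA = ∫_{0}^{π} ∫_{0}^{3} (28r^2 + 84) · r dr dθ.

Inner integral (in r): ∫_{0}^{3} (28r^2 + 84) · r dr = 945.

Outer integral (in θ): ∫_{0}^{π} (945) dθ = 945π.

Therefore ∬_D (28x^2 + 28y^2 + 84) dA = 945π.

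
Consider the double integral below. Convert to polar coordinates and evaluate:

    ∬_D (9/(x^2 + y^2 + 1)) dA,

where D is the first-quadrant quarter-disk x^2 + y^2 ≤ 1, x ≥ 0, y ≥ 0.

The region D is 0 ≤ r ≤ 1, 0 ≤ θ ≤ π/2 in polar coordinates, where x = r cos(θ), y = r sin(θ), and dA = r dr dθ.

Under the substitution, the integrand becomes 9/(r^2 + 1), so

    ∬_D (9/(x^2 + y^2 + 1)) dA = ∫_{0}^{π/2} ∫_{0}^{1} (9/(r^2 + 1)) · r dr dθ.

Inner integral (in r): ∫_{0}^{1} (9/(r^2 + 1)) · r dr = 9log(2)/2.

Outer integral (in θ): ∫_{0}^{π/2} (9log(2)/2) dθ = 9π log(2)/4.

Therefore ∬_D (9/(x^2 + y^2 + 1)) dA = 9π log(2)/4.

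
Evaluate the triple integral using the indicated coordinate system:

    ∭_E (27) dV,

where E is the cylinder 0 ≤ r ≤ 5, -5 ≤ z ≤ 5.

In cylindrical coordinates, x = r cos(θ), y = r sin(θ), z = z, and dV = r dr dθ dz.

The integrand becomes 27, so

    ∭_E (27) dV = ∫_{0}^{2π} ∫_{0}^{5} ∫_{-5}^{5} (27) · r dz dr dθ.

Inner (z): 270r.
Middle (r from 0 to 5): 3375.
Outer (θ): 6750π.

Therefore the triple integral equals 6750π.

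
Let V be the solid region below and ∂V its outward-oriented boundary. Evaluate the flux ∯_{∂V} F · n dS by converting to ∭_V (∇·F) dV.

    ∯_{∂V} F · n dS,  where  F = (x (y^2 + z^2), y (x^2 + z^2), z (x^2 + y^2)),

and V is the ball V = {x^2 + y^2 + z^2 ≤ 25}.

By the divergence theorem,

    ∯_{∂V} F · n dS = ∭_V (∇ · F) dV.

Compute the divergence:
    ∇ · F = ∂F_x/∂x + ∂F_y/∂y + ∂F_z/∂z = y^2 + z^2 + x^2 + z^2 + x^2 + y^2 = 2x^2 + 2y^2 + 2z^2.

In spherical coordinates, x = ρ sin(φ) cos(θ), y = ρ sin(φ) sin(θ), z = ρ cos(φ), dV = ρ^2 sin(φ) dρ dφ dθ, with 0 ≤ ρ ≤ 5, 0 ≤ φ ≤ π, 0 ≤ θ ≤ 2π.

The integrand, after substitution and multiplying by the volume element, becomes (2ρ^2) · ρ^2 sin(φ), so

    ∭_V (∇·F) dV = ∫_0^{2π} ∫_0^{π} ∫_0^{5} (2ρ^2) · ρ^2 sin(φ) dρ dφ dθ.

Inner (ρ from 0 to 5): 1250sin(φ).
Middle (φ from 0 to π): 2500.
Outer (θ from 0 to 2π): 5000π.

Therefore ∯_{∂V} F · n dS = 5000π.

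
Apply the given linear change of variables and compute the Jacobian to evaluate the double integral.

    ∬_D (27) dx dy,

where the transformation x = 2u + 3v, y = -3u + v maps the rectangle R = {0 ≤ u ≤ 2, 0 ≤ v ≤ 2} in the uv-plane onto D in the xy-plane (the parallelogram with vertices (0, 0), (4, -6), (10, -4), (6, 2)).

Compute the Jacobian determinant of (x, y) with respect to (u, v):

    ∂(x,y)/∂(u,v) = | 2  3 | = (2)(1) - (3)(-3) = 11.
                   | -3  1 |

Its absolute value is |J| = 11 (the area scaling factor).

Substituting x = 2u + 3v, y = -3u + v into the integrand,

    27 → 27,

so the integral becomes

    ∬_R (27) · |J| du dv = ∫_0^2 ∫_0^2 (297) dv du.

Inner (v): 594.
Outer (u): 1188.

Therefore ∬_D (27) dx dy = 1188.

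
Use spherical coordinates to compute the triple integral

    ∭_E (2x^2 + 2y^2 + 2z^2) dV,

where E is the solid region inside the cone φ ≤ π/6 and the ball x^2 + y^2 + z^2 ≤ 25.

In spherical coordinates, x = ρ sin(φ) cos(θ), y = ρ sin(φ) sin(θ), z = ρ cos(φ), and dV = ρ^2 sin(φ) dρ dφ dθ.

The integrand becomes 2ρ^2, so

    ∭_E (2x^2 + 2y^2 + 2z^2) dV = ∫_{0}^{2π} ∫_{0}^{π/6} ∫_{0}^{5} (2ρ^2) · ρ^2 sin(φ) dρ dφ dθ.

Inner (ρ): 1250sin(φ).
Middle (φ): 1250 - 625sqrt(3).
Outer (θ): 1250π (2 - sqrt(3)).

Therefore the triple integral equals 1250π (2 - sqrt(3)).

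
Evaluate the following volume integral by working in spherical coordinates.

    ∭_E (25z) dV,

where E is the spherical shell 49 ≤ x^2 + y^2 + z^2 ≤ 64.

In spherical coordinates, x = ρ sin(φ) cos(θ), y = ρ sin(φ) sin(θ), z = ρ cos(φ), and dV = ρ^2 sin(φ) dρ dφ dθ.

The integrand becomes 25ρ cos(φ), so

    ∭_E (25z) dV = ∫_{0}^{2π} ∫_{0}^{π} ∫_{7}^{8} (25ρ cos(φ)) · ρ^2 sin(φ) dρ dφ dθ.

Inner (ρ): 42375sin(2φ)/8.
Middle (φ): 0.
Outer (θ): 0.

Therefore the triple integral equals 0.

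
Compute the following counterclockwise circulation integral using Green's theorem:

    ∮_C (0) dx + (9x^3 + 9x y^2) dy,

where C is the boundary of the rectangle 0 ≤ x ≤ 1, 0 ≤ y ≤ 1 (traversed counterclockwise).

Green's theorem converts the closed line integral into a double integral over the enclosed region D:

    ∮_C P dx + Q dy = ∬_D (∂Q/∂x - ∂P/∂y) dA.

Here P = 0, Q = 9x^3 + 9x y^2, so

    ∂Q/∂x = 27x^2 + 9y^2,    ∂P/∂y = 0,
    ∂Q/∂x - ∂P/∂y = 27x^2 + 9y^2.

D is the region 0 ≤ x ≤ 1, 0 ≤ y ≤ 1. Evaluating the double integral:

    ∬_D (27x^2 + 9y^2) dA = ∫_0^{1} ∫_0^{1} (27x^2 + 9y^2) dy dx.

Inner (y from 0 to 1): 27x^2 + 3.
Outer (x from 0 to 1): 12.

Therefore ∮_C P dx + Q dy = 12.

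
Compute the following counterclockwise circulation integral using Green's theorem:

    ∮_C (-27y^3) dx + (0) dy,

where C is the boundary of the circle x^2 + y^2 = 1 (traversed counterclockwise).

Green's theorem converts the closed line integral into a double integral over the enclosed region D:

    ∮_C P dx + Q dy = ∬_D (∂Q/∂x - ∂P/∂y) dA.

Here P = -27y^3, Q = 0, so

    ∂Q/∂x = 0,    ∂P/∂y = -81y^2,
    ∂Q/∂x - ∂P/∂y = 81y^2.

D is the region x^2 + y^2 ≤ 1. Evaluating the double integral:

In polar coordinates (x = r cos θ, y = r sin θ, dA = r dr dθ) the integrand becomes 81r^2sin(θ)^2, so

    ∬_D (81y^2) dA = ∫_0^{2π} ∫_0^{1} (81r^2sin(θ)^2) · r dr dθ.

Inner (r from 0 to 1): 81sin(θ)^2/4.
Outer (θ from 0 to 2π): 81π/4.

Therefore ∮_C P dx + Q dy = 81π/4.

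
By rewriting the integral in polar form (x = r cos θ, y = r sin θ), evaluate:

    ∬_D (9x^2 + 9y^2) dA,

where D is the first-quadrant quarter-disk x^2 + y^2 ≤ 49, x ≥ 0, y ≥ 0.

The region D is 0 ≤ r ≤ 7, 0 ≤ θ ≤ π/2 in polar coordinates, where x = r cos(θ), y = r sin(θ), and dA = r dr dθ.

Under the substitution, the integrand becomes 9r^2, so

    ∬_D (9x^2 + 9y^2) dA = ∫_{0}^{π/2} ∫_{0}^{7} (9r^2) · r dr dθ.

Inner integral (in r): ∫_{0}^{7} (9r^2) · r dr = 21609/4.

Outer integral (in θ): ∫_{0}^{π/2} (21609/4) dθ = 21609π/8.

Therefore ∬_D (9x^2 + 9y^2) dA = 21609π/8.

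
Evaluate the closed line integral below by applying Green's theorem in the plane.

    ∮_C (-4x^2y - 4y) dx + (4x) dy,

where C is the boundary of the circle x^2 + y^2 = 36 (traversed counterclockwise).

Green's theorem converts the closed line integral into a double integral over the enclosed region D:

    ∮_C P dx + Q dy = ∬_D (∂Q/∂x - ∂P/∂y) dA.

Here P = -4x^2y - 4y, Q = 4x, so

    ∂Q/∂x = 4,    ∂P/∂y = -4x^2 - 4,
    ∂Q/∂x - ∂P/∂y = 4x^2 + 8.

D is the region x^2 + y^2 ≤ 36. Evaluating the double integral:

In polar coordinates (x = r cos θ, y = r sin θ, dA = r dr dθ) the integrand becomes 4r^2cos(θ)^2 + 8, so

    ∬_D (4x^2 + 8) dA = ∫_0^{2π} ∫_0^{6} (4r^2cos(θ)^2 + 8) · r dr dθ.

Inner (r from 0 to 6): 1296cos(θ)^2 + 144.
Outer (θ from 0 to 2π): 1584π.

Therefore ∮_C P dx + Q dy = 1584π.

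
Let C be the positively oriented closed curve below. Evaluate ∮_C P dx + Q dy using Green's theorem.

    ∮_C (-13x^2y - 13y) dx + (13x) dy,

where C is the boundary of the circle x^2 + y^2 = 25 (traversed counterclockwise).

Green's theorem converts the closed line integral into a double integral over the enclosed region D:

    ∮_C P dx + Q dy = ∬_D (∂Q/∂x - ∂P/∂y) dA.

Here P = -13x^2y - 13y, Q = 13x, so

    ∂Q/∂x = 13,    ∂P/∂y = -13x^2 - 13,
    ∂Q/∂x - ∂P/∂y = 13x^2 + 26.

D is the region x^2 + y^2 ≤ 25. Evaluating the double integral:

In polar coordinates (x = r cos θ, y = r sin θ, dA = r dr dθ) the integrand becomes 13r^2cos(θ)^2 + 26, so

    ∬_D (13x^2 + 26) dA = ∫_0^{2π} ∫_0^{5} (13r^2cos(θ)^2 + 26) · r dr dθ.

Inner (r from 0 to 5): 8125cos(θ)^2/4 + 325.
Outer (θ from 0 to 2π): 10725π/4.

Therefore ∮_C P dx + Q dy = 10725π/4.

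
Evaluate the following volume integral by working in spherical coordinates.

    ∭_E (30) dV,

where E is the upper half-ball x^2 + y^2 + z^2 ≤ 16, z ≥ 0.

In spherical coordinates, x = ρ sin(φ) cos(θ), y = ρ sin(φ) sin(θ), z = ρ cos(φ), and dV = ρ^2 sin(φ) dρ dφ dθ.

The integrand becomes 30, so

    ∭_E (30) dV = ∫_{0}^{2π} ∫_{0}^{π/2} ∫_{0}^{4} (30) · ρ^2 sin(φ) dρ dφ dθ.

Inner (ρ): 640sin(φ).
Middle (φ): 640.
Outer (θ): 1280π.

Therefore the triple integral equals 1280π.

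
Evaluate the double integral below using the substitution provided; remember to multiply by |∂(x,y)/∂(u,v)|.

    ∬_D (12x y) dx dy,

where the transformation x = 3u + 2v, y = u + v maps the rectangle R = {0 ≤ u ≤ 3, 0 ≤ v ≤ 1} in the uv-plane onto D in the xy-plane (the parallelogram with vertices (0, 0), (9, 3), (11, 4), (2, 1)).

Compute the Jacobian determinant of (x, y) with respect to (u, v):

    ∂(x,y)/∂(u,v) = | 3  2 | = (3)(1) - (2)(1) = 1.
                   | 1  1 |

Its absolute value is |J| = 1 (the area scaling factor).

Substituting x = 3u + 2v, y = u + v into the integrand,

    12x y → 36u^2 + 60u v + 24v^2,

so the integral becomes

    ∬_R (36u^2 + 60u v + 24v^2) · |J| du dv = ∫_0^3 ∫_0^1 (36u^2 + 60u v + 24v^2) dv du.

Inner (v): 36u^2 + 30u + 8.
Outer (u): 483.

Therefore ∬_D (12x y) dx dy = 483.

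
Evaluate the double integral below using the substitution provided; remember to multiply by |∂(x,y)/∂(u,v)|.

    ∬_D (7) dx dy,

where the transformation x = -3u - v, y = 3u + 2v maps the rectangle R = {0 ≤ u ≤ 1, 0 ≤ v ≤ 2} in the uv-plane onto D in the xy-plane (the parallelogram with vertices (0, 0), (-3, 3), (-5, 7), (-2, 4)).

Compute the Jacobian determinant of (x, y) with respect to (u, v):

    ∂(x,y)/∂(u,v) = | -3  -1 | = (-3)(2) - (-1)(3) = -3.
                   | 3  2 |

Its absolute value is |J| = 3 (the area scaling factor).

Substituting x = -3u - v, y = 3u + 2v into the integrand,

    7 → 7,

so the integral becomes

    ∬_R (7) · |J| du dv = ∫_0^1 ∫_0^2 (21) dv du.

Inner (v): 42.
Outer (u): 42.

Therefore ∬_D (7) dx dy = 42.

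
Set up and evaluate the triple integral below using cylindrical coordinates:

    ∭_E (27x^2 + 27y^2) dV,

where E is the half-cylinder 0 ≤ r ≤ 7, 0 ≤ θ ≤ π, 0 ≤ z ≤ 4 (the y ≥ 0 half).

In cylindrical coordinates, x = r cos(θ), y = r sin(θ), z = z, and dV = r dr dθ dz.

The integrand becomes 27r^2, so

    ∭_E (27x^2 + 27y^2) dV = ∫_{0}^{π} ∫_{0}^{7} ∫_{0}^{4} (27r^2) · r dz dr dθ.

Inner (z): 108r^3.
Middle (r from 0 to 7): 64827.
Outer (θ): 64827π.

Therefore the triple integral equals 64827π.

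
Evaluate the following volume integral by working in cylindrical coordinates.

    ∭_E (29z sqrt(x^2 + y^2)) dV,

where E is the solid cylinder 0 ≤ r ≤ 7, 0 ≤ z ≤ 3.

In cylindrical coordinates, x = r cos(θ), y = r sin(θ), z = z, and dV = r dr dθ dz.

The integrand becomes 29r z, so

    ∭_E (29z sqrt(x^2 + y^2)) dV = ∫_{0}^{2π} ∫_{0}^{7} ∫_{0}^{3} (29r z) · r dz dr dθ.

Inner (z): 261r^2/2.
Middle (r from 0 to 7): 29841/2.
Outer (θ): 29841π.

Therefore the triple integral equals 29841π.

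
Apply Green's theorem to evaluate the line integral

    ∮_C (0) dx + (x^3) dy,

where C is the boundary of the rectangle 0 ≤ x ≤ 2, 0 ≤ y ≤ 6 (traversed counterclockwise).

Green's theorem converts the closed line integral into a double integral over the enclosed region D:

    ∮_C P dx + Q dy = ∬_D (∂Q/∂x - ∂P/∂y) dA.

Here P = 0, Q = x^3, so

    ∂Q/∂x = 3x^2,    ∂P/∂y = 0,
    ∂Q/∂x - ∂P/∂y = 3x^2.

D is the region 0 ≤ x ≤ 2, 0 ≤ y ≤ 6. Evaluating the double integral:

    ∬_D (3x^2) dA = ∫_0^{2} ∫_0^{6} (3x^2) dy dx.

Inner (y from 0 to 6): 18x^2.
Outer (x from 0 to 2): 48.

Therefore ∮_C P dx + Q dy = 48.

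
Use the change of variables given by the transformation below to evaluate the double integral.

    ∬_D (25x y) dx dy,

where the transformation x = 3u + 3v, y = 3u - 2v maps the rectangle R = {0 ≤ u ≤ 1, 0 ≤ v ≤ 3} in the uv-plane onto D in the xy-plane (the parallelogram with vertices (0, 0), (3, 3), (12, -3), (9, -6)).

Compute the Jacobian determinant of (x, y) with respect to (u, v):

    ∂(x,y)/∂(u,v) = | 3  3 | = (3)(-2) - (3)(3) = -15.
                   | 3  -2 |

Its absolute value is |J| = 15 (the area scaling factor).

Substituting x = 3u + 3v, y = 3u - 2v into the integrand,

    25x y → 225u^2 + 75u v - 150v^2,

so the integral becomes

    ∬_R (225u^2 + 75u v - 150v^2) · |J| du dv = ∫_0^1 ∫_0^3 (3375u^2 + 1125u v - 2250v^2) dv du.

Inner (v): 10125u^2 + 10125u/2 - 20250.
Outer (u): -57375/4.

Therefore ∬_D (25x y) dx dy = -57375/4.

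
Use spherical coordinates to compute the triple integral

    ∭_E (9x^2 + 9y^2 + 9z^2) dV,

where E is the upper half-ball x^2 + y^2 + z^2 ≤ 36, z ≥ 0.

In spherical coordinates, x = ρ sin(φ) cos(θ), y = ρ sin(φ) sin(θ), z = ρ cos(φ), and dV = ρ^2 sin(φ) dρ dφ dθ.

The integrand becomes 9ρ^2, so

    ∭_E (9x^2 + 9y^2 + 9z^2) dV = ∫_{0}^{2π} ∫_{0}^{π/2} ∫_{0}^{6} (9ρ^2) · ρ^2 sin(φ) dρ dφ dθ.

Inner (ρ): 69984sin(φ)/5.
Middle (φ): 69984/5.
Outer (θ): 139968π/5.

Therefore the triple integral equals 139968π/5.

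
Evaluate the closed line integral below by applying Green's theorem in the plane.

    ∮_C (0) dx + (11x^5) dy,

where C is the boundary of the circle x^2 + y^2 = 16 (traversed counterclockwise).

Green's theorem converts the closed line integral into a double integral over the enclosed region D:

    ∮_C P dx + Q dy = ∬_D (∂Q/∂x - ∂P/∂y) dA.

Here P = 0, Q = 11x^5, so

    ∂Q/∂x = 55x^4,    ∂P/∂y = 0,
    ∂Q/∂x - ∂P/∂y = 55x^4.

D is the region x^2 + y^2 ≤ 16. Evaluating the double integral:

In polar coordinates (x = r cos θ, y = r sin θ, dA = r dr dθ) the integrand becomes 55r^4cos(θ)^4, so

    ∬_D (55x^4) dA = ∫_0^{2π} ∫_0^{4} (55r^4cos(θ)^4) · r dr dθ.

Inner (r from 0 to 4): 112640cos(θ)^4/3.
Outer (θ from 0 to 2π): 28160π.

Therefore ∮_C P dx + Q dy = 28160π.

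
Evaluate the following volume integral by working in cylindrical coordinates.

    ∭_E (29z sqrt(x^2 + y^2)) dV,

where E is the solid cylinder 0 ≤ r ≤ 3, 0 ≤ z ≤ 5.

In cylindrical coordinates, x = r cos(θ), y = r sin(θ), z = z, and dV = r dr dθ dz.

The integrand becomes 29r z, so

    ∭_E (29z sqrt(x^2 + y^2)) dV = ∫_{0}^{2π} ∫_{0}^{3} ∫_{0}^{5} (29r z) · r dz dr dθ.

Inner (z): 725r^2/2.
Middle (r from 0 to 3): 6525/2.
Outer (θ): 6525π.

Therefore the triple integral equals 6525π.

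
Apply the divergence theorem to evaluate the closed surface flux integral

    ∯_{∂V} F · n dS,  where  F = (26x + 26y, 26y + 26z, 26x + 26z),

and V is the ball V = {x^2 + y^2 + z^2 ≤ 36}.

By the divergence theorem,

    ∯_{∂V} F · n dS = ∭_V (∇ · F) dV.

Compute the divergence:
    ∇ · F = ∂F_x/∂x + ∂F_y/∂y + ∂F_z/∂z = 26 + 26 + 26 = 78.

In spherical coordinates, x = ρ sin(φ) cos(θ), y = ρ sin(φ) sin(θ), z = ρ cos(φ), dV = ρ^2 sin(φ) dρ dφ dθ, with 0 ≤ ρ ≤ 6, 0 ≤ φ ≤ π, 0 ≤ θ ≤ 2π.

The integrand, after substitution and multiplying by the volume element, becomes (78) · ρ^2 sin(φ), so

    ∭_V (∇·F) dV = ∫_0^{2π} ∫_0^{π} ∫_0^{6} (78) · ρ^2 sin(φ) dρ dφ dθ.

Inner (ρ from 0 to 6): 5616sin(φ).
Middle (φ from 0 to π): 11232.
Outer (θ from 0 to 2π): 22464π.

Therefore ∯_{∂V} F · n dS = 22464π.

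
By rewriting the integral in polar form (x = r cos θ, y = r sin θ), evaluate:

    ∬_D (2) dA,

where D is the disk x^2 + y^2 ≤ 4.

The region D is 0 ≤ r ≤ 2, 0 ≤ θ ≤ 2π in polar coordinates, where x = r cos(θ), y = r sin(θ), and dA = r dr dθ.

Under the substitution, the integrand becomes 2, so

    ∬_D (2) dA = ∫_{0}^{2π} ∫_{0}^{2} (2) · r dr dθ.

Inner integral (in r): ∫_{0}^{2} (2) · r dr = 4.

Outer integral (in θ): ∫_{0}^{2π} (4) dθ = 8π.

Therefore ∬_D (2) dA = 8π.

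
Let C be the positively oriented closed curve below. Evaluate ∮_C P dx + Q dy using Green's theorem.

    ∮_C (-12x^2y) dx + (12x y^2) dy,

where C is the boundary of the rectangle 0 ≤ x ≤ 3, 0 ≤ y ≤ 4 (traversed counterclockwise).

Green's theorem converts the closed line integral into a double integral over the enclosed region D:

    ∮_C P dx + Q dy = ∬_D (∂Q/∂x - ∂P/∂y) dA.

Here P = -12x^2y, Q = 12x y^2, so

    ∂Q/∂x = 12y^2,    ∂P/∂y = -12x^2,
    ∂Q/∂x - ∂P/∂y = 12x^2 + 12y^2.

D is the region 0 ≤ x ≤ 3, 0 ≤ y ≤ 4. Evaluating the double integral:

    ∬_D (12x^2 + 12y^2) dA = ∫_0^{3} ∫_0^{4} (12x^2 + 12y^2) dy dx.

Inner (y from 0 to 4): 48x^2 + 256.
Outer (x from 0 to 3): 1200.

Therefore ∮_C P dx + Q dy = 1200.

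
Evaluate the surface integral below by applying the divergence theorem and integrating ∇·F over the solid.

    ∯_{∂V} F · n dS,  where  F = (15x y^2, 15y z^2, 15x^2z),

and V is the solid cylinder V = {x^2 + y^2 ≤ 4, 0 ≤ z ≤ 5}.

By the divergence theorem,

    ∯_{∂V} F · n dS = ∭_V (∇ · F) dV.

Compute the divergence:
    ∇ · F = ∂F_x/∂x + ∂F_y/∂y + ∂F_z/∂z = 15y^2 + 15z^2 + 15x^2 = 15x^2 + 15y^2 + 15z^2.

In cylindrical coordinates, x = r cos(θ), y = r sin(θ), z = z, dV = r dr dθ dz, with 0 ≤ r ≤ 2, 0 ≤ θ ≤ 2π, 0 ≤ z ≤ 5.

The integrand, after substitution and multiplying by the volume element, becomes (15r^2 + 15z^2) · r, so

    ∭_V (∇·F) dV = ∫_0^{2π} ∫_0^{2} ∫_0^{5} (15r^2 + 15z^2) · r dz dr dθ.

Inner (z from 0 to 5): 75r^3 + 625r.
Middle (r from 0 to 2): 1550.
Outer (θ from 0 to 2π): 3100π.

Therefore ∯_{∂V} F · n dS = 3100π.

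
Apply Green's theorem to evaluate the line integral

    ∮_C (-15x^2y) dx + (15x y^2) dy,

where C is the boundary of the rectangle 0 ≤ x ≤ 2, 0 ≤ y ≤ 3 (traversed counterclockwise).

Green's theorem converts the closed line integral into a double integral over the enclosed region D:

    ∮_C P dx + Q dy = ∬_D (∂Q/∂x - ∂P/∂y) dA.

Here P = -15x^2y, Q = 15x y^2, so

    ∂Q/∂x = 15y^2,    ∂P/∂y = -15x^2,
    ∂Q/∂x - ∂P/∂y = 15x^2 + 15y^2.

D is the region 0 ≤ x ≤ 2, 0 ≤ y ≤ 3. Evaluating the double integral:

    ∬_D (15x^2 + 15y^2) dA = ∫_0^{2} ∫_0^{3} (15x^2 + 15y^2) dy dx.

Inner (y from 0 to 3): 45x^2 + 135.
Outer (x from 0 to 2): 390.

Therefore ∮_C P dx + Q dy = 390.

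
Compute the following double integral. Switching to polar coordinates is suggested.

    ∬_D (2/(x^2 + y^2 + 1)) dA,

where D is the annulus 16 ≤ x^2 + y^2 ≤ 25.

The region D is 4 ≤ r ≤ 5, 0 ≤ θ ≤ 2π in polar coordinates, where x = r cos(θ), y = r sin(θ), and dA = r dr dθ.

Under the substitution, the integrand becomes 2/(r^2 + 1), so

    ∬_D (2/(x^2 + y^2 + 1)) dA = ∫_{0}^{2π} ∫_{4}^{5} (2/(r^2 + 1)) · r dr dθ.

Inner integral (in r): ∫_{4}^{5} (2/(r^2 + 1)) · r dr = log(26/17).

Outer integral (in θ): ∫_{0}^{2π} (log(26/17)) dθ = log((26/17)^(2π)).

Therefore ∬_D (2/(x^2 + y^2 + 1)) dA = log((26/17)^(2π)).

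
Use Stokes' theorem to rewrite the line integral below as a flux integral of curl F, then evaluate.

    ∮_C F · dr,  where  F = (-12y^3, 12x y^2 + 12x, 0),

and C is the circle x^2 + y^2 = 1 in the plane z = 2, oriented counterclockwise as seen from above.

Let S be the flat disk x^2 + y^2 ≤ 1 in the plane z = 2, with upward unit normal n̂ = ẑ. By Stokes' theorem,

    ∮_C F · dr = ∬_S (∇ × F) · n̂ dS = ∬_D (curl F)_z dA,

where D is the disk x^2 + y^2 ≤ 1.

Compute the curl of F = (-12y^3, 12x y^2 + 12x, 0):
    (∇ × F)_x = ∂F_z/∂y - ∂F_y/∂z = 0,
    (∇ × F)_y = ∂F_x/∂z - ∂F_z/∂x = 0,
    (∇ × F)_z = ∂F_y/∂x - ∂F_x/∂y = 48y^2 + 12.

On z = 2, (curl F)_z = 48y^2 + 12.

Convert to polar (x = r cos θ, y = r sin θ, dA = r dr dθ); the integrand becomes 48r^2sin(θ)^2 + 12, so

    ∬_D (curl F)_z dA = ∫_0^{2π} ∫_0^{1} (48r^2sin(θ)^2 + 12) · r dr dθ.

Inner (r from 0 to 1): 12 - 6cos(2θ).
Outer (θ from 0 to 2π): 24π.

Therefore ∮_C F · dr = 24π.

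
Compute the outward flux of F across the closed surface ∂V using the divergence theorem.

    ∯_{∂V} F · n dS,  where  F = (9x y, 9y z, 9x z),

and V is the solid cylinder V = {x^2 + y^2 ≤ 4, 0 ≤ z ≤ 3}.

By the divergence theorem,

    ∯_{∂V} F · n dS = ∭_V (∇ · F) dV.

Compute the divergence:
    ∇ · F = ∂F_x/∂x + ∂F_y/∂y + ∂F_z/∂z = 9y + 9z + 9x = 9x + 9y + 9z.

In cylindrical coordinates, x = r cos(θ), y = r sin(θ), z = z, dV = r dr dθ dz, with 0 ≤ r ≤ 2, 0 ≤ θ ≤ 2π, 0 ≤ z ≤ 3.

The integrand, after substitution and multiplying by the volume element, becomes (9sqrt(2)r sin(θ + π/4) + 9z) · r, so

    ∭_V (∇·F) dV = ∫_0^{2π} ∫_0^{2} ∫_0^{3} (9sqrt(2)r sin(θ + π/4) + 9z) · r dz dr dθ.

Inner (z from 0 to 3): 27r (2sqrt(2)r sin(θ + π/4) + 3)/2.
Middle (r from 0 to 2): 72sqrt(2)sin(θ + π/4) + 81.
Outer (θ from 0 to 2π): 162π.

Therefore ∯_{∂V} F · n dS = 162π.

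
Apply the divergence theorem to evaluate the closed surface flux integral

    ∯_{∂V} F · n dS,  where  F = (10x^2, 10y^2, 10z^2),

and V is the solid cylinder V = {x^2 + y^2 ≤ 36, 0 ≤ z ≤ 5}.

By the divergence theorem,

    ∯_{∂V} F · n dS = ∭_V (∇ · F) dV.

Compute the divergence:
    ∇ · F = ∂F_x/∂x + ∂F_y/∂y + ∂F_z/∂z = 20x + 20y + 20z.

In cylindrical coordinates, x = r cos(θ), y = r sin(θ), z = z, dV = r dr dθ dz, with 0 ≤ r ≤ 6, 0 ≤ θ ≤ 2π, 0 ≤ z ≤ 5.

The integrand, after substitution and multiplying by the volume element, becomes (20sqrt(2)r sin(θ + π/4) + 20z) · r, so

    ∭_V (∇·F) dV = ∫_0^{2π} ∫_0^{6} ∫_0^{5} (20sqrt(2)r sin(θ + π/4) + 20z) · r dz dr dθ.

Inner (z from 0 to 5): 50r (2sqrt(2)r sin(θ + π/4) + 5).
Middle (r from 0 to 6): 7200sqrt(2)sin(θ + π/4) + 4500.
Outer (θ from 0 to 2π): 9000π.

Therefore ∯_{∂V} F · n dS = 9000π.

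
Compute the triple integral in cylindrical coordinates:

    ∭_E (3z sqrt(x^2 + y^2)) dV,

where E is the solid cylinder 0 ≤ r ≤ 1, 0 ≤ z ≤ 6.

In cylindrical coordinates, x = r cos(θ), y = r sin(θ), z = z, and dV = r dr dθ dz.

The integrand becomes 3r z, so

    ∭_E (3z sqrt(x^2 + y^2)) dV = ∫_{0}^{2π} ∫_{0}^{1} ∫_{0}^{6} (3r z) · r dz dr dθ.

Inner (z): 54r^2.
Middle (r from 0 to 1): 18.
Outer (θ): 36π.

Therefore the triple integral equals 36π.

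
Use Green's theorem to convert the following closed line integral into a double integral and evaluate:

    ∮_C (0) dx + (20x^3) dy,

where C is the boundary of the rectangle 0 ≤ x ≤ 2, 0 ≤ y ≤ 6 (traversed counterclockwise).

Green's theorem converts the closed line integral into a double integral over the enclosed region D:

    ∮_C P dx + Q dy = ∬_D (∂Q/∂x - ∂P/∂y) dA.

Here P = 0, Q = 20x^3, so

    ∂Q/∂x = 60x^2,    ∂P/∂y = 0,
    ∂Q/∂x - ∂P/∂y = 60x^2.

D is the region 0 ≤ x ≤ 2, 0 ≤ y ≤ 6. Evaluating the double integral:

    ∬_D (60x^2) dA = ∫_0^{2} ∫_0^{6} (60x^2) dy dx.

Inner (y from 0 to 6): 360x^2.
Outer (x from 0 to 2): 960.

Therefore ∮_C P dx + Q dy = 960.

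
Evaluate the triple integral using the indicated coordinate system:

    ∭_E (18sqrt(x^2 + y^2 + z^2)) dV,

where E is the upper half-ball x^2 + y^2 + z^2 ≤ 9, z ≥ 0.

In spherical coordinates, x = ρ sin(φ) cos(θ), y = ρ sin(φ) sin(θ), z = ρ cos(φ), and dV = ρ^2 sin(φ) dρ dφ dθ.

The integrand becomes 18ρ, so

    ∭_E (18sqrt(x^2 + y^2 + z^2)) dV = ∫_{0}^{2π} ∫_{0}^{π/2} ∫_{0}^{3} (18ρ) · ρ^2 sin(φ) dρ dφ dθ.

Inner (ρ): 729sin(φ)/2.
Middle (φ): 729/2.
Outer (θ): 729π.

Therefore the triple integral equals 729π.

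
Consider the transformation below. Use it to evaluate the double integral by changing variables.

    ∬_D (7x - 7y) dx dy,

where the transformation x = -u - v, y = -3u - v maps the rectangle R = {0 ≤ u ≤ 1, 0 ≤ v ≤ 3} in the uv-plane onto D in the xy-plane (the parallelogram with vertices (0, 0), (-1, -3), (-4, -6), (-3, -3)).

Compute the Jacobian determinant of (x, y) with respect to (u, v):

    ∂(x,y)/∂(u,v) = | -1  -1 | = (-1)(-1) - (-1)(-3) = -2.
                   | -3  -1 |

Its absolute value is |J| = 2 (the area scaling factor).

Substituting x = -u - v, y = -3u - v into the integrand,

    7x - 7y → 14u,

so the integral becomes

    ∬_R (14u) · |J| du dv = ∫_0^1 ∫_0^3 (28u) dv du.

Inner (v): 84u.
Outer (u): 42.

Therefore ∬_D (7x - 7y) dx dy = 42.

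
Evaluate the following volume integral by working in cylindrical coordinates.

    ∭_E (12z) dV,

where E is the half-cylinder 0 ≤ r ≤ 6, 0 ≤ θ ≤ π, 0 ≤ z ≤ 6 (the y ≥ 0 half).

In cylindrical coordinates, x = r cos(θ), y = r sin(θ), z = z, and dV = r dr dθ dz.

The integrand becomes 12z, so

    ∭_E (12z) dV = ∫_{0}^{π} ∫_{0}^{6} ∫_{0}^{6} (12z) · r dz dr dθ.

Inner (z): 216r.
Middle (r from 0 to 6): 3888.
Outer (θ): 3888π.

Therefore the triple integral equals 3888π.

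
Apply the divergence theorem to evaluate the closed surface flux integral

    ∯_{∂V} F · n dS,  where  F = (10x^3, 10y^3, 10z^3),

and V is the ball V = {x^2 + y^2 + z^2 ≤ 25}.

By the divergence theorem,

    ∯_{∂V} F · n dS = ∭_V (∇ · F) dV.

Compute the divergence:
    ∇ · F = ∂F_x/∂x + ∂F_y/∂y + ∂F_z/∂z = 30x^2 + 30y^2 + 30z^2.

In spherical coordinates, x = ρ sin(φ) cos(θ), y = ρ sin(φ) sin(θ), z = ρ cos(φ), dV = ρ^2 sin(φ) dρ dφ dθ, with 0 ≤ ρ ≤ 5, 0 ≤ φ ≤ π, 0 ≤ θ ≤ 2π.

The integrand, after substitution and multiplying by the volume element, becomes (30ρ^2) · ρ^2 sin(φ), so

    ∭_V (∇·F) dV = ∫_0^{2π} ∫_0^{π} ∫_0^{5} (30ρ^2) · ρ^2 sin(φ) dρ dφ dθ.

Inner (ρ from 0 to 5): 18750sin(φ).
Middle (φ from 0 to π): 37500.
Outer (θ from 0 to 2π): 75000π.

Therefore ∯_{∂V} F · n dS = 75000π.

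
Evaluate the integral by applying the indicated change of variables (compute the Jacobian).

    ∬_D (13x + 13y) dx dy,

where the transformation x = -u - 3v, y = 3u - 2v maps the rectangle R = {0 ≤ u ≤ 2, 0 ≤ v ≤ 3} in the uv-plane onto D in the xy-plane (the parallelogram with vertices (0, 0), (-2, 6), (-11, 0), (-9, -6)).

Compute the Jacobian determinant of (x, y) with respect to (u, v):

    ∂(x,y)/∂(u,v) = | -1  -3 | = (-1)(-2) - (-3)(3) = 11.
                   | 3  -2 |

Its absolute value is |J| = 11 (the area scaling factor).

Substituting x = -u - 3v, y = 3u - 2v into the integrand,

    13x + 13y → 26u - 65v,

so the integral becomes

    ∬_R (26u - 65v) · |J| du dv = ∫_0^2 ∫_0^3 (286u - 715v) dv du.

Inner (v): 858u - 6435/2.
Outer (u): -4719.

Therefore ∬_D (13x + 13y) dx dy = -4719.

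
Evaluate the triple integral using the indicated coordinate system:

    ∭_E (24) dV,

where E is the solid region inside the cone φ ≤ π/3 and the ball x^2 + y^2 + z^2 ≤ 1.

In spherical coordinates, x = ρ sin(φ) cos(θ), y = ρ sin(φ) sin(θ), z = ρ cos(φ), and dV = ρ^2 sin(φ) dρ dφ dθ.

The integrand becomes 24, so

    ∭_E (24) dV = ∫_{0}^{2π} ∫_{0}^{π/3} ∫_{0}^{1} (24) · ρ^2 sin(φ) dρ dφ dθ.

Inner (ρ): 8sin(φ).
Middle (φ): 4.
Outer (θ): 8π.

Therefore the triple integral equals 8π.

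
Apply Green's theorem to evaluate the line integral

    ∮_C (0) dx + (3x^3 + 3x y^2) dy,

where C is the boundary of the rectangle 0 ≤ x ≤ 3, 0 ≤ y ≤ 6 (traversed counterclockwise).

Green's theorem converts the closed line integral into a double integral over the enclosed region D:

    ∮_C P dx + Q dy = ∬_D (∂Q/∂x - ∂P/∂y) dA.

Here P = 0, Q = 3x^3 + 3x y^2, so

    ∂Q/∂x = 9x^2 + 3y^2,    ∂P/∂y = 0,
    ∂Q/∂x - ∂P/∂y = 9x^2 + 3y^2.

D is the region 0 ≤ x ≤ 3, 0 ≤ y ≤ 6. Evaluating the double integral:

    ∬_D (9x^2 + 3y^2) dA = ∫_0^{3} ∫_0^{6} (9x^2 + 3y^2) dy dx.

Inner (y from 0 to 6): 54x^2 + 216.
Outer (x from 0 to 3): 1134.

Therefore ∮_C P dx + Q dy = 1134.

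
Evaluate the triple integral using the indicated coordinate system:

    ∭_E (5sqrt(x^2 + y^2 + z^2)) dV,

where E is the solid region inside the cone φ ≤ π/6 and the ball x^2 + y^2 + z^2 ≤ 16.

In spherical coordinates, x = ρ sin(φ) cos(θ), y = ρ sin(φ) sin(θ), z = ρ cos(φ), and dV = ρ^2 sin(φ) dρ dφ dθ.

The integrand becomes 5ρ, so

    ∭_E (5sqrt(x^2 + y^2 + z^2)) dV = ∫_{0}^{2π} ∫_{0}^{π/6} ∫_{0}^{4} (5ρ) · ρ^2 sin(φ) dρ dφ dθ.

Inner (ρ): 320sin(φ).
Middle (φ): 320 - 160sqrt(3).
Outer (θ): 320π (2 - sqrt(3)).

Therefore the triple integral equals 320π (2 - sqrt(3)).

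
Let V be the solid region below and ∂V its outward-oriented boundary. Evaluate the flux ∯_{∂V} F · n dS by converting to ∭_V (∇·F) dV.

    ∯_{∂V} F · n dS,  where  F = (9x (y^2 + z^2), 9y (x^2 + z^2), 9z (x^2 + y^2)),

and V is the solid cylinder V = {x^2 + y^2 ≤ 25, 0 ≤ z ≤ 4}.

By the divergence theorem,

    ∯_{∂V} F · n dS = ∭_V (∇ · F) dV.

Compute the divergence:
    ∇ · F = ∂F_x/∂x + ∂F_y/∂y + ∂F_z/∂z = 9y^2 + 9z^2 + 9x^2 + 9z^2 + 9x^2 + 9y^2 = 18x^2 + 18y^2 + 18z^2.

In cylindrical coordinates, x = r cos(θ), y = r sin(θ), z = z, dV = r dr dθ dz, with 0 ≤ r ≤ 5, 0 ≤ θ ≤ 2π, 0 ≤ z ≤ 4.

The integrand, after substitution and multiplying by the volume element, becomes (18r^2 + 18z^2) · r, so

    ∭_V (∇·F) dV = ∫_0^{2π} ∫_0^{5} ∫_0^{4} (18r^2 + 18z^2) · r dz dr dθ.

Inner (z from 0 to 4): 72r^3 + 384r.
Middle (r from 0 to 5): 16050.
Outer (θ from 0 to 2π): 32100π.

Therefore ∯_{∂V} F · n dS = 32100π.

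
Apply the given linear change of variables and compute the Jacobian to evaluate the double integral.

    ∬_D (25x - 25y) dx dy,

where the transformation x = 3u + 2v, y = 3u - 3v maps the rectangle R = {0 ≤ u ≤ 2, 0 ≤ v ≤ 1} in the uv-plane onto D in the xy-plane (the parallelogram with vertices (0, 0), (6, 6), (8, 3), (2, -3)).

Compute the Jacobian determinant of (x, y) with respect to (u, v):

    ∂(x,y)/∂(u,v) = | 3  2 | = (3)(-3) - (2)(3) = -15.
                   | 3  -3 |

Its absolute value is |J| = 15 (the area scaling factor).

Substituting x = 3u + 2v, y = 3u - 3v into the integrand,

    25x - 25y → 125v,

so the integral becomes

    ∬_R (125v) · |J| du dv = ∫_0^2 ∫_0^1 (1875v) dv du.

Inner (v): 1875/2.
Outer (u): 1875.

Therefore ∬_D (25x - 25y) dx dy = 1875.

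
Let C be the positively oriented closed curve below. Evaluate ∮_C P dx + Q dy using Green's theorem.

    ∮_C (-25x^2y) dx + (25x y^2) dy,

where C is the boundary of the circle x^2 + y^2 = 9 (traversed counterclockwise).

Green's theorem converts the closed line integral into a double integral over the enclosed region D:

    ∮_C P dx + Q dy = ∬_D (∂Q/∂x - ∂P/∂y) dA.

Here P = -25x^2y, Q = 25x y^2, so

    ∂Q/∂x = 25y^2,    ∂P/∂y = -25x^2,
    ∂Q/∂x - ∂P/∂y = 25x^2 + 25y^2.

D is the region x^2 + y^2 ≤ 9. Evaluating the double integral:

In polar coordinates (x = r cos θ, y = r sin θ, dA = r dr dθ) the integrand becomes 25r^2, so

    ∬_D (25x^2 + 25y^2) dA = ∫_0^{2π} ∫_0^{3} (25r^2) · r dr dθ.

Inner (r from 0 to 3): 2025/4.
Outer (θ from 0 to 2π): 2025π/2.

Therefore ∮_C P dx + Q dy = 2025π/2.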